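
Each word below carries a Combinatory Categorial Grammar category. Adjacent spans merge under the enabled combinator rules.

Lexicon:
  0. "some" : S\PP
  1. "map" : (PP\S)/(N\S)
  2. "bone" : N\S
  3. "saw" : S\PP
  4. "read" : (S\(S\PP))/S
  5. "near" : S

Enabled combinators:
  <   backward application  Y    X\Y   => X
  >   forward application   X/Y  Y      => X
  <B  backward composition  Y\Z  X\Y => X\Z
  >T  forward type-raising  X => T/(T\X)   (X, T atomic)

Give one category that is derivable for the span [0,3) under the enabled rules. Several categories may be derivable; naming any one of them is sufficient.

[0,6] S   <
  [0,4] S\PP   <B
    [0,3] PP\PP   <B
      [0,1] "some" : S\PP
      [1,3] PP\S   >
        [1,2] "map" : (PP\S)/(N\S)
        [2,3] "bone" : N\S
    [3,4] "saw" : S\PP
  [4,6] S\(S\PP)   >
    [4,5] "read" : (S\(S\PP))/S
    [5,6] "near" : S

PP\PP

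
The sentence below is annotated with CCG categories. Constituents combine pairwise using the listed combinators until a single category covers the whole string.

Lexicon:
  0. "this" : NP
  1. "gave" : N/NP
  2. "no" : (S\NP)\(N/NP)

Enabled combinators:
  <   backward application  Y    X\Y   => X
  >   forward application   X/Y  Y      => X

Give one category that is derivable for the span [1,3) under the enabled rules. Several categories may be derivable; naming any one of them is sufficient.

S\NP

[0,3] S   <
  [0,1] "this" : NP
  [1,3] S\NP   <
    [1,2] "gave" : N/NP
    [2,3] "no" : (S\NP)\(N/NP)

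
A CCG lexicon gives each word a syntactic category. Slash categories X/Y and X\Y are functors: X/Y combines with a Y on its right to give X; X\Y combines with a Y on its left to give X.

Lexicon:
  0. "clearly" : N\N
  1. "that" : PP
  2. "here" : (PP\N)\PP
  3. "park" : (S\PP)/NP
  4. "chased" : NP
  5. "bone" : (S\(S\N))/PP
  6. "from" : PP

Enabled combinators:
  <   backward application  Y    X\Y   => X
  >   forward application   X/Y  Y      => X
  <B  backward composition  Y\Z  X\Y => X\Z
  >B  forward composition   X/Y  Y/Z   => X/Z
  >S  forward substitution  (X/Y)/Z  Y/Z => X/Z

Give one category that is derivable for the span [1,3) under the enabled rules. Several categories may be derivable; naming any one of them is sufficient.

PP\N

[0,7] S   <
  [0,5] S\N   <B
    [0,1] "clearly" : N\N
    [1,5] S\N   <B
      [1,3] PP\N   <
        [1,2] "that" : PP
        [2,3] "here" : (PP\N)\PP
      [3,5] S\PP   >
        [3,4] "park" : (S\PP)/NP
        [4,5] "chased" : NP
  [5,7] S\(S\N)   >
    [5,6] "bone" : (S\(S\N))/PP
    [6,7] "from" : PP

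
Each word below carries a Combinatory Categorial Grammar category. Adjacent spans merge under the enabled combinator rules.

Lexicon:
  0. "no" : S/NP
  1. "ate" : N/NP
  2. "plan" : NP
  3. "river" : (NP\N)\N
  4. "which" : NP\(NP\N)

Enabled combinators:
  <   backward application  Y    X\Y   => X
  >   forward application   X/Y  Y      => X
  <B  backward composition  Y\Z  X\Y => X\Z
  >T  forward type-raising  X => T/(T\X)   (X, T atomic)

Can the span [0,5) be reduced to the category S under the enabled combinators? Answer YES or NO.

YES

[0,5] S   >
  [0,1] "no" : S/NP
  [1,5] NP   <
    [1,4] NP\N   <
      [1,3] N   >
        [1,2] "ate" : N/NP
        [2,3] "plan" : NP
      [3,4] "river" : (NP\N)\N
    [4,5] "which" : NP\(NP\N)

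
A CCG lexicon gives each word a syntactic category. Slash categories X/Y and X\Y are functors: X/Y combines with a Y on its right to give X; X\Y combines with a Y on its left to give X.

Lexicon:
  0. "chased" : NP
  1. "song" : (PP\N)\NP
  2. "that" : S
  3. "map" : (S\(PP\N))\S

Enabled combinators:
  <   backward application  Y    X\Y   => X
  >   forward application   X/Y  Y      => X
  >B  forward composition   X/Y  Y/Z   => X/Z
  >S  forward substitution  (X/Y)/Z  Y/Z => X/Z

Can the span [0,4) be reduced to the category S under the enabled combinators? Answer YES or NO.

YES

[0,4] S   <
  [0,2] PP\N   <
    [0,1] "chased" : NP
    [1,2] "song" : (PP\N)\NP
  [2,4] S\(PP\N)   <
    [2,3] "that" : S
    [3,4] "map" : (S\(PP\N))\S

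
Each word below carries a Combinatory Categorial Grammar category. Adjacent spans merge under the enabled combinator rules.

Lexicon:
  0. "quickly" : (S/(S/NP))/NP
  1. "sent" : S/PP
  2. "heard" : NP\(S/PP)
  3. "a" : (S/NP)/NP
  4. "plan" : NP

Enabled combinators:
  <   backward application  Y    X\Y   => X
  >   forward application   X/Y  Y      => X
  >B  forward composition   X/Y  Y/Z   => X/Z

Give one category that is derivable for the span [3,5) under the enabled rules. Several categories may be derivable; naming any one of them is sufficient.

S/NP

[0,5] S   >
  [0,3] S/(S/NP)   >
    [0,1] "quickly" : (S/(S/NP))/NP
    [1,3] NP   <
      [1,2] "sent" : S/PP
      [2,3] "heard" : NP\(S/PP)
  [3,5] S/NP   >
    [3,4] "a" : (S/NP)/NP
    [4,5] "plan" : NP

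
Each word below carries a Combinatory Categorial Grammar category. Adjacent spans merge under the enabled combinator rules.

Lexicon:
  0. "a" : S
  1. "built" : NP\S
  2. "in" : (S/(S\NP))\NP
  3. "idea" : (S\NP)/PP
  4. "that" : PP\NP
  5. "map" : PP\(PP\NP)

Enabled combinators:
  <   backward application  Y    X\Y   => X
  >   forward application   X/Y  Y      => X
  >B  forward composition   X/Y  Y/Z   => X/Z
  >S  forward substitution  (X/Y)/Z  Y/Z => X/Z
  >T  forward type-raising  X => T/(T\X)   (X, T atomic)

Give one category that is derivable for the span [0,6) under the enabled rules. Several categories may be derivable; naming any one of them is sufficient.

[0,6] S   >
  [0,4] S/PP   >B
    [0,3] S/(S\NP)   <
      [0,2] NP   >
        [0,1] NP/(NP\S)   >T
          [0,1] "a" : S
        [1,2] "built" : NP\S
      [2,3] "in" : (S/(S\NP))\NP
    [3,4] "idea" : (S\NP)/PP
  [4,6] PP   <
    [4,5] "that" : PP\NP
    [5,6] "map" : PP\(PP\NP)

S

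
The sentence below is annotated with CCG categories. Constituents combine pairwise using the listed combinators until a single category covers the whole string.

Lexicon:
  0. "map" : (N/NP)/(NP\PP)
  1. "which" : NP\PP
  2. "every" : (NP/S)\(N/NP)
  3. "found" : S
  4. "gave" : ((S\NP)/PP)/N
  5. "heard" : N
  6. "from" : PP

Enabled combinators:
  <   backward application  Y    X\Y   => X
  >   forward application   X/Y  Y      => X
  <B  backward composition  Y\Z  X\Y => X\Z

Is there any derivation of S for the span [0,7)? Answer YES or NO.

[0,7] S   <
  [0,4] NP   >
    [0,3] NP/S   <
      [0,2] N/NP   >
        [0,1] "map" : (N/NP)/(NP\PP)
        [1,2] "which" : NP\PP
      [2,3] "every" : (NP/S)\(N/NP)
    [3,4] "found" : S
  [4,7] S\NP   >
    [4,6] (S\NP)/PP   >
      [4,5] "gave" : ((S\NP)/PP)/N
      [5,6] "heard" : N
    [6,7] "from" : PP

YES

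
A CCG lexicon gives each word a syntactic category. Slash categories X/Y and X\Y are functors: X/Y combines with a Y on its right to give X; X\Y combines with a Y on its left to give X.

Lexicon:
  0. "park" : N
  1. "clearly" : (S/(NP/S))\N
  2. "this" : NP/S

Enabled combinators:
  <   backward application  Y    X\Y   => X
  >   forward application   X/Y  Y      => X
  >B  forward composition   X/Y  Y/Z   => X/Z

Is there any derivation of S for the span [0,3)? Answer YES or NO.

YES

[0,3] S   >
  [0,2] S/(NP/S)   <
    [0,1] "park" : N
    [1,2] "clearly" : (S/(NP/S))\N
  [2,3] "this" : NP/S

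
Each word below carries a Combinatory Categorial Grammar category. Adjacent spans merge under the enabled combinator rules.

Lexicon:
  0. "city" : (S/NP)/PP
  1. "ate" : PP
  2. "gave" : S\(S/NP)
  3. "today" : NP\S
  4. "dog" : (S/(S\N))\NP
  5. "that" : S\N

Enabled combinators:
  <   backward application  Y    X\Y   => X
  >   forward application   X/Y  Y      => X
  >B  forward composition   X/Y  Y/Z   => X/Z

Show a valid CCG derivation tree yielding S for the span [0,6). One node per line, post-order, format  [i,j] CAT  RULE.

[0,6] S   >
  [0,5] S/(S\N)   <
    [0,4] NP   <
      [0,3] S   <
        [0,2] S/NP   >
          [0,1] "city" : (S/NP)/PP
          [1,2] "ate" : PP
        [2,3] "gave" : S\(S/NP)
      [3,4] "today" : NP\S
    [4,5] "dog" : (S/(S\N))\NP
  [5,6] "that" : S\N

[0,1] (S/NP)/PP  lex  "city"
[1,2] PP  lex  "ate"
[0,2] S/NP  >  k=1
[2,3] S\(S/NP)  lex  "gave"
[0,3] S  <  k=2
[3,4] NP\S  lex  "today"
[0,4] NP  <  k=3
[4,5] (S/(S\N))\NP  lex  "dog"
[0,5] S/(S\N)  <  k=4
[5,6] S\N  lex  "that"
[0,6] S  >  k=5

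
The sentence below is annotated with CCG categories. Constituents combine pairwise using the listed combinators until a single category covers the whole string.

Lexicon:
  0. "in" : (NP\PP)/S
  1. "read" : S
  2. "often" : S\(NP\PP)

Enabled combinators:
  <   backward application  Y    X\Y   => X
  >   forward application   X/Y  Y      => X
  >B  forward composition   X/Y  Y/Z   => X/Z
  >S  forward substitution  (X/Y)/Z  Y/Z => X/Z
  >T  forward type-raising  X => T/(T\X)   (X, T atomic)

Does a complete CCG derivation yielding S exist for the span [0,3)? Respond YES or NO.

[0,3] S   <
  [0,2] NP\PP   >
    [0,1] "in" : (NP\PP)/S
    [1,2] "read" : S
  [2,3] "often" : S\(NP\PP)

YES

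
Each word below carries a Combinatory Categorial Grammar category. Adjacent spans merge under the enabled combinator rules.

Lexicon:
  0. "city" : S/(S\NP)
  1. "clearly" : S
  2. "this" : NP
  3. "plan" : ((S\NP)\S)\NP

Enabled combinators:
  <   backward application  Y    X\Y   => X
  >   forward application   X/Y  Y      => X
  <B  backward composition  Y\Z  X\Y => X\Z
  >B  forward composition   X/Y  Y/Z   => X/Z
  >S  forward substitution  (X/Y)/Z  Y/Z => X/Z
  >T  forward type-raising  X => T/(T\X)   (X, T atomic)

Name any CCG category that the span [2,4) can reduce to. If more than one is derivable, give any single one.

[0,4] S   >
  [0,1] "city" : S/(S\NP)
  [1,4] S\NP   <
    [1,2] "clearly" : S
    [2,4] (S\NP)\S   <
      [2,3] "this" : NP
      [3,4] "plan" : ((S\NP)\S)\NP

(S\NP)\S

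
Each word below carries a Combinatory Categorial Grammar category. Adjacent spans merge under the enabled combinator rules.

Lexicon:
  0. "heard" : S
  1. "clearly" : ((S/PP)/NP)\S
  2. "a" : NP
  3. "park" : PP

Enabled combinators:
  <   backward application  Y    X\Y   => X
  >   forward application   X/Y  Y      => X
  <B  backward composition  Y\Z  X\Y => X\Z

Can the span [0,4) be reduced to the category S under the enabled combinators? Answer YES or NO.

YES

[0,4] S   >
  [0,3] S/PP   >
    [0,2] (S/PP)/NP   <
      [0,1] "heard" : S
      [1,2] "clearly" : ((S/PP)/NP)\S
    [2,3] "a" : NP
  [3,4] "park" : PP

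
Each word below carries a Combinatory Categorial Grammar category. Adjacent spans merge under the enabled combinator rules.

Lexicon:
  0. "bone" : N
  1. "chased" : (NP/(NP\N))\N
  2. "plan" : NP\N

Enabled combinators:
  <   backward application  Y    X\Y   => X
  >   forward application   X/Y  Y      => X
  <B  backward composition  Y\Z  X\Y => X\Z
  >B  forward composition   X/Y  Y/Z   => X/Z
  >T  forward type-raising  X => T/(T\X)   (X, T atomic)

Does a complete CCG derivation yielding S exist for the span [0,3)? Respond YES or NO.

N (NP/(NP\N))\N NP\N
CKY chart[0,3] = {N/(N\NP), NP, NP/(NP\NP), PP/(PP\NP), S/(S\NP)}; S ∉ chart

NO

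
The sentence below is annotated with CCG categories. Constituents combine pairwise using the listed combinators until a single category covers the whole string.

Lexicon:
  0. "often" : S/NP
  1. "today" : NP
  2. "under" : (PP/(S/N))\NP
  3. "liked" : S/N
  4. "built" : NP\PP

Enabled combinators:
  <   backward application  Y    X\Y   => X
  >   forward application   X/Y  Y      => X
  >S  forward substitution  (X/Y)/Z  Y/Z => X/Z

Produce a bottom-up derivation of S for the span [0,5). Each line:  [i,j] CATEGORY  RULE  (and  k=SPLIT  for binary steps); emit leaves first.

[0,1] S/NP  lex  "often"
[1,2] NP  lex  "today"
[2,3] (PP/(S/N))\NP  lex  "under"
[1,3] PP/(S/N)  <  k=2
[3,4] S/N  lex  "liked"
[1,4] PP  >  k=3
[4,5] NP\PP  lex  "built"
[1,5] NP  <  k=4
[0,5] S  >  k=1

[0,5] S   >
  [0,1] "often" : S/NP
  [1,5] NP   <
    [1,4] PP   >
      [1,3] PP/(S/N)   <
        [1,2] "today" : NP
        [2,3] "under" : (PP/(S/N))\NP
      [3,4] "liked" : S/N
    [4,5] "built" : NP\PP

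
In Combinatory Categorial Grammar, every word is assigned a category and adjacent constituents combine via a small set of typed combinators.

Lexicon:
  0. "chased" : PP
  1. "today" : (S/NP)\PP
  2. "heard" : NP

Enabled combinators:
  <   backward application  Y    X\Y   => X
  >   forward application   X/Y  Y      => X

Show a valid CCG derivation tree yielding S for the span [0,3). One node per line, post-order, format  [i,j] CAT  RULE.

[0,3] S   >
  [0,2] S/NP   <
    [0,1] "chased" : PP
    [1,2] "today" : (S/NP)\PP
  [2,3] "heard" : NP

[0,1] PP  lex  "chased"
[1,2] (S/NP)\PP  lex  "today"
[0,2] S/NP  <  k=1
[2,3] NP  lex  "heard"
[0,3] S  >  k=2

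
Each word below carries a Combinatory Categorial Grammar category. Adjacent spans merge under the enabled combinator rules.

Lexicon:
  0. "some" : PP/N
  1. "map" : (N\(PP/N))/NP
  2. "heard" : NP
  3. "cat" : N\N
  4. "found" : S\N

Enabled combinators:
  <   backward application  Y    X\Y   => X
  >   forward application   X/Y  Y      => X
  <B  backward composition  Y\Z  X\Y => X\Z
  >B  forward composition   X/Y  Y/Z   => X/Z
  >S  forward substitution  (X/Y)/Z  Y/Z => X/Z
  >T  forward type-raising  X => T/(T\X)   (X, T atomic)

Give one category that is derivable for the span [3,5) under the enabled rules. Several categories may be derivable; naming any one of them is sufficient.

S\N

[0,5] S   <
  [0,3] N   <
    [0,1] "some" : PP/N
    [1,3] N\(PP/N)   >
      [1,2] "map" : (N\(PP/N))/NP
      [2,3] "heard" : NP
  [3,5] S\N   <B
    [3,4] "cat" : N\N
    [4,5] "found" : S\N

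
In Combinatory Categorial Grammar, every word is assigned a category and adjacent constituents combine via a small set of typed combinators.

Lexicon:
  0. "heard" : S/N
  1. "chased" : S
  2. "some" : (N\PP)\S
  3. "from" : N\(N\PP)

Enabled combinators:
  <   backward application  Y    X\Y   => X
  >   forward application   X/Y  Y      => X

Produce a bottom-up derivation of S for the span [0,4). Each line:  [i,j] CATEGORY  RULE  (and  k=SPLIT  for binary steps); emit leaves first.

[0,1] S/N  lex  "heard"
[1,2] S  lex  "chased"
[2,3] (N\PP)\S  lex  "some"
[1,3] N\PP  <  k=2
[3,4] N\(N\PP)  lex  "from"
[1,4] N  <  k=3
[0,4] S  >  k=1

[0,4] S   >
  [0,1] "heard" : S/N
  [1,4] N   <
    [1,3] N\PP   <
      [1,2] "chased" : S
      [2,3] "some" : (N\PP)\S
    [3,4] "from" : N\(N\PP)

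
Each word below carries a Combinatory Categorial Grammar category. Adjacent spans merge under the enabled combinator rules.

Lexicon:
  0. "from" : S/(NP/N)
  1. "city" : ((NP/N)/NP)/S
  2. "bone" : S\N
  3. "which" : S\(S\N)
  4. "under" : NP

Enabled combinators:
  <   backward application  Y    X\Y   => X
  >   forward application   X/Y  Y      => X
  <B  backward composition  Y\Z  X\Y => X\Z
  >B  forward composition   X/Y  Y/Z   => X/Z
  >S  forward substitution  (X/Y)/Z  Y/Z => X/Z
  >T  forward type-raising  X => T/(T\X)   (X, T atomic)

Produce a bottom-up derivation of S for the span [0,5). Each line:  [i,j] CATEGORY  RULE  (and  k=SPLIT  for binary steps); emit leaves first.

[0,5] S   >
  [0,4] S/NP   >B
    [0,1] "from" : S/(NP/N)
    [1,4] (NP/N)/NP   >
      [1,2] "city" : ((NP/N)/NP)/S
      [2,4] S   <
        [2,3] "bone" : S\N
        [3,4] "which" : S\(S\N)
  [4,5] "under" : NP

[0,1] S/(NP/N)  lex  "from"
[1,2] ((NP/N)/NP)/S  lex  "city"
[2,3] S\N  lex  "bone"
[3,4] S\(S\N)  lex  "which"
[2,4] S  <  k=3
[1,4] (NP/N)/NP  >  k=2
[0,4] S/NP  >B  k=1
[4,5] NP  lex  "under"
[0,5] S  >  k=4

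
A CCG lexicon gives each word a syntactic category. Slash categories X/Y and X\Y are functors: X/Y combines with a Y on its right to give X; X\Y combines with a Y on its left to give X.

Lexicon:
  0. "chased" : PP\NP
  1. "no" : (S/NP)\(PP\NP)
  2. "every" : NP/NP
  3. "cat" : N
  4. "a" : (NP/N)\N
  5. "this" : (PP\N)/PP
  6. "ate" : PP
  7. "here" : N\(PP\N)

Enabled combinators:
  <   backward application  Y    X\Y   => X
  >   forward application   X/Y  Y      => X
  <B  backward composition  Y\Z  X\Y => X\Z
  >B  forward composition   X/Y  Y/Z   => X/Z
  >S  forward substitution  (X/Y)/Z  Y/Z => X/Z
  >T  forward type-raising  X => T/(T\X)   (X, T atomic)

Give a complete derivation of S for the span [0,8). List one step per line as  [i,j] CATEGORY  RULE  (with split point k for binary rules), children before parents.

[0,8] S   >
  [0,2] S/NP   <
    [0,1] "chased" : PP\NP
    [1,2] "no" : (S/NP)\(PP\NP)
  [2,8] NP   >
    [2,5] NP/N   >B
      [2,3] "every" : NP/NP
      [3,5] NP/N   <
        [3,4] "cat" : N
        [4,5] "a" : (NP/N)\N
    [5,8] N   <
      [5,7] PP\N   >
        [5,6] "this" : (PP\N)/PP
        [6,7] "ate" : PP
      [7,8] "here" : N\(PP\N)

[0,1] PP\NP  lex  "chased"
[1,2] (S/NP)\(PP\NP)  lex  "no"
[0,2] S/NP  <  k=1
[2,3] NP/NP  lex  "every"
[3,4] N  lex  "cat"
[4,5] (NP/N)\N  lex  "a"
[3,5] NP/N  <  k=4
[2,5] NP/N  >B  k=3
[5,6] (PP\N)/PP  lex  "this"
[6,7] PP  lex  "ate"
[5,7] PP\N  >  k=6
[7,8] N\(PP\N)  lex  "here"
[5,8] N  <  k=7
[2,8] NP  >  k=5
[0,8] S  >  k=2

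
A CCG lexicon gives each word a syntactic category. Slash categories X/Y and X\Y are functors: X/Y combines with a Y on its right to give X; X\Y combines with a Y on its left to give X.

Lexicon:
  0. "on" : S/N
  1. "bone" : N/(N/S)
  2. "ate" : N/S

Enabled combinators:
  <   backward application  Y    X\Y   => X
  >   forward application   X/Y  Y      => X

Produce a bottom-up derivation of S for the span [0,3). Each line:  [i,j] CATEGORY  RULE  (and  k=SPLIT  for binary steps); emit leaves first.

[0,3] S   >
  [0,1] "on" : S/N
  [1,3] N   >
    [1,2] "bone" : N/(N/S)
    [2,3] "ate" : N/S

[0,1] S/N  lex  "on"
[1,2] N/(N/S)  lex  "bone"
[2,3] N/S  lex  "ate"
[1,3] N  >  k=2
[0,3] S  >  k=1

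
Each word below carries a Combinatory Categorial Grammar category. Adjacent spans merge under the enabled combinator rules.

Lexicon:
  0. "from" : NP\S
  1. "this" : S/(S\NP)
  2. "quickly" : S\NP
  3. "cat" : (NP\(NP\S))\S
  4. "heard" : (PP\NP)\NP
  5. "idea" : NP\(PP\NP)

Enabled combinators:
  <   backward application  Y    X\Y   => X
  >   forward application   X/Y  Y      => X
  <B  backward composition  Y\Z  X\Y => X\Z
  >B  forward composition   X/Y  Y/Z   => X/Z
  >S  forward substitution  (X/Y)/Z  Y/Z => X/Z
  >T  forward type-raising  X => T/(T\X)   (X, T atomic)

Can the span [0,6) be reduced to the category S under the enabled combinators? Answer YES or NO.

NO

NP\S S/(S\NP) S\NP (NP\(NP\S))\S (PP\NP)\NP NP\(PP\NP)
CKY chart[0,6] = {N/(N\NP), NP, NP/(NP\NP), PP/(PP\NP), S/(S\NP)}; S ∉ chart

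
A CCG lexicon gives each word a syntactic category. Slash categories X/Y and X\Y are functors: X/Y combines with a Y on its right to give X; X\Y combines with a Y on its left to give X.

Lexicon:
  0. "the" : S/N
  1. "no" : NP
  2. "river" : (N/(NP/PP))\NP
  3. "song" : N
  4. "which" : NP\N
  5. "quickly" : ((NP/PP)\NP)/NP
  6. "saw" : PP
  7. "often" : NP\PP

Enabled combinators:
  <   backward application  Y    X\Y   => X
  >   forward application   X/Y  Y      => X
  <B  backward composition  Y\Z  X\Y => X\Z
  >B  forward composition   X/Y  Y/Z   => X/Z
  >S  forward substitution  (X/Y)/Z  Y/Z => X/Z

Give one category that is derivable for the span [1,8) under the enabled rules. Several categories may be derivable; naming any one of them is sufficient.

[0,8] S   >
  [0,1] "the" : S/N
  [1,8] N   >
    [1,3] N/(NP/PP)   <
      [1,2] "no" : NP
      [2,3] "river" : (N/(NP/PP))\NP
    [3,8] NP/PP   <
      [3,5] NP   <
        [3,4] "song" : N
        [4,5] "which" : NP\N
      [5,8] (NP/PP)\NP   >
        [5,6] "quickly" : ((NP/PP)\NP)/NP
        [6,8] NP   <
          [6,7] "saw" : PP
          [7,8] "often" : NP\PP

N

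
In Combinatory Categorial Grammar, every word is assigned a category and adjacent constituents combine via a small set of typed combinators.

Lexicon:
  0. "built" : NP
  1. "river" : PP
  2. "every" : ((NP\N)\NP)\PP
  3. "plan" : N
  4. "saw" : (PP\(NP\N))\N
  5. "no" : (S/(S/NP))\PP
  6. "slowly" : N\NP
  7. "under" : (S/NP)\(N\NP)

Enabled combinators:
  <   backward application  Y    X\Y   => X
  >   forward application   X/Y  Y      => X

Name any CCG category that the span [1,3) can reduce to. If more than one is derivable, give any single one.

[0,8] S   >
  [0,6] S/(S/NP)   <
    [0,5] PP   <
      [0,3] NP\N   <
        [0,1] "built" : NP
        [1,3] (NP\N)\NP   <
          [1,2] "river" : PP
          [2,3] "every" : ((NP\N)\NP)\PP
      [3,5] PP\(NP\N)   <
        [3,4] "plan" : N
        [4,5] "saw" : (PP\(NP\N))\N
    [5,6] "no" : (S/(S/NP))\PP
  [6,8] S/NP   <
    [6,7] "slowly" : N\NP
    [7,8] "under" : (S/NP)\(N\NP)

(NP\N)\NP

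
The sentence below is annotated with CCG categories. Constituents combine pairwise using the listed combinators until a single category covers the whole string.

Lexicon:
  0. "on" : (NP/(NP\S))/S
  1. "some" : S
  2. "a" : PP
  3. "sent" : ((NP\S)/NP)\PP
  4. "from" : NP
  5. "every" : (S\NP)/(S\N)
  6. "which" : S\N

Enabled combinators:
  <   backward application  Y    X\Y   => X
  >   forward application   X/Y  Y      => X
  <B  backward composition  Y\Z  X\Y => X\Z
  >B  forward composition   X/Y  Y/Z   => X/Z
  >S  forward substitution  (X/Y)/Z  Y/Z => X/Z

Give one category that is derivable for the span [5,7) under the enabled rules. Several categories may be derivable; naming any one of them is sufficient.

S\NP

[0,7] S   <
  [0,5] NP   >
    [0,2] NP/(NP\S)   >
      [0,1] "on" : (NP/(NP\S))/S
      [1,2] "some" : S
    [2,5] NP\S   >
      [2,4] (NP\S)/NP   <
        [2,3] "a" : PP
        [3,4] "sent" : ((NP\S)/NP)\PP
      [4,5] "from" : NP
  [5,7] S\NP   >
    [5,6] "every" : (S\NP)/(S\N)
    [6,7] "which" : S\N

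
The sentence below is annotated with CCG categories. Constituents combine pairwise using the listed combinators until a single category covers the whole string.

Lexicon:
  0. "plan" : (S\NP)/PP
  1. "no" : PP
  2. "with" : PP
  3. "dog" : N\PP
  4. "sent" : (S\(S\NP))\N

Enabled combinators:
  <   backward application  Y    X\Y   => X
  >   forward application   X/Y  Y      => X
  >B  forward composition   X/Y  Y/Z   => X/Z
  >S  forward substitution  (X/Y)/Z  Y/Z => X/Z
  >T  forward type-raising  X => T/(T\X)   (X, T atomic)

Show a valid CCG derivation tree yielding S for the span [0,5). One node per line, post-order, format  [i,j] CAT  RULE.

[0,1] (S\NP)/PP  lex  "plan"
[1,2] PP  lex  "no"
[0,2] S\NP  >  k=1
[2,3] PP  lex  "with"
[2,3] N/(N\PP)  >T
[3,4] N\PP  lex  "dog"
[2,4] N  >  k=3
[4,5] (S\(S\NP))\N  lex  "sent"
[2,5] S\(S\NP)  <  k=4
[0,5] S  <  k=2

[0,5] S   <
  [0,2] S\NP   >
    [0,1] "plan" : (S\NP)/PP
    [1,2] "no" : PP
  [2,5] S\(S\NP)   <
    [2,4] N   >
      [2,3] N/(N\PP)   >T
        [2,3] "with" : PP
      [3,4] "dog" : N\PP
    [4,5] "sent" : (S\(S\NP))\N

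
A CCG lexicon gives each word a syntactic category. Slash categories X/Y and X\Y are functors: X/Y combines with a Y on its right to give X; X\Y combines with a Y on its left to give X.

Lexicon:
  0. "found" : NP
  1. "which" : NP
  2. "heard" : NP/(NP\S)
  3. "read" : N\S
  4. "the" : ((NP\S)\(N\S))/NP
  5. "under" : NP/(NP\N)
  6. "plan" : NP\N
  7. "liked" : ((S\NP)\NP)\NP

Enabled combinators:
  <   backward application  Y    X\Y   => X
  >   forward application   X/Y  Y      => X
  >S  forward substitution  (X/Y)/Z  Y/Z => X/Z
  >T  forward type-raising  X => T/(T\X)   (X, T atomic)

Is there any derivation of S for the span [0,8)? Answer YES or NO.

[0,8] S   >
  [0,1] S/(S\NP)   >T
    [0,1] "found" : NP
  [1,8] S\NP   <
    [1,2] "which" : NP
    [2,8] (S\NP)\NP   <
      [2,7] NP   >
        [2,3] "heard" : NP/(NP\S)
        [3,7] NP\S   <
          [3,4] "read" : N\S
          [4,7] (NP\S)\(N\S)   >
            [4,5] "the" : ((NP\S)\(N\S))/NP
            [5,7] NP   >
              [5,6] "under" : NP/(NP\N)
              [6,7] "plan" : NP\N
      [7,8] "liked" : ((S\NP)\NP)\NP

YES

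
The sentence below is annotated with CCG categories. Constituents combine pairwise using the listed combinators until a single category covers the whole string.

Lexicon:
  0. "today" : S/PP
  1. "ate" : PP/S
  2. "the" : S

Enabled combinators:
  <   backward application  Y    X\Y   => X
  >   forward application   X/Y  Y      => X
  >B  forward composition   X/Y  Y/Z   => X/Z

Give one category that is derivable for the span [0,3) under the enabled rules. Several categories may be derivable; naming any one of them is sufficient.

S

[0,3] S   >
  [0,1] "today" : S/PP
  [1,3] PP   >
    [1,2] "ate" : PP/S
    [2,3] "the" : S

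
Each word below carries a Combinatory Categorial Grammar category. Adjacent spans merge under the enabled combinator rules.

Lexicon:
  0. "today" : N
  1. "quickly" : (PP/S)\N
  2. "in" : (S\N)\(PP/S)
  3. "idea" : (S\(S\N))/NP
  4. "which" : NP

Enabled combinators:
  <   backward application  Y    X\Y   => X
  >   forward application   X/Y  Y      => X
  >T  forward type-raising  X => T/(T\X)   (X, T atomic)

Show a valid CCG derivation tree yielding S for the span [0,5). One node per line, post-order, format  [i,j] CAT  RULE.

[0,5] S   <
  [0,3] S\N   <
    [0,2] PP/S   <
      [0,1] "today" : N
      [1,2] "quickly" : (PP/S)\N
    [2,3] "in" : (S\N)\(PP/S)
  [3,5] S\(S\N)   >
    [3,4] "idea" : (S\(S\N))/NP
    [4,5] "which" : NP

[0,1] N  lex  "today"
[1,2] (PP/S)\N  lex  "quickly"
[0,2] PP/S  <  k=1
[2,3] (S\N)\(PP/S)  lex  "in"
[0,3] S\N  <  k=2
[3,4] (S\(S\N))/NP  lex  "idea"
[4,5] NP  lex  "which"
[3,5] S\(S\N)  >  k=4
[0,5] S  <  k=3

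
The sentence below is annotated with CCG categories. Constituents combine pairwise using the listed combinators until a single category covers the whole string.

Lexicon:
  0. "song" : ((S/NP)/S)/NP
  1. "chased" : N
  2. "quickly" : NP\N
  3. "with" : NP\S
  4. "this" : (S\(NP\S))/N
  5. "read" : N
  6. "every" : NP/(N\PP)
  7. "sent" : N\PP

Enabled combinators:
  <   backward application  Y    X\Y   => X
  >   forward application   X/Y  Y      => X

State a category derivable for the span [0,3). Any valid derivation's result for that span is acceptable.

[0,8] S   >
  [0,6] S/NP   >
    [0,3] (S/NP)/S   >
      [0,1] "song" : ((S/NP)/S)/NP
      [1,3] NP   <
        [1,2] "chased" : N
        [2,3] "quickly" : NP\N
    [3,6] S   <
      [3,4] "with" : NP\S
      [4,6] S\(NP\S)   >
        [4,5] "this" : (S\(NP\S))/N
        [5,6] "read" : N
  [6,8] NP   >
    [6,7] "every" : NP/(N\PP)
    [7,8] "sent" : N\PP

(S/NP)/S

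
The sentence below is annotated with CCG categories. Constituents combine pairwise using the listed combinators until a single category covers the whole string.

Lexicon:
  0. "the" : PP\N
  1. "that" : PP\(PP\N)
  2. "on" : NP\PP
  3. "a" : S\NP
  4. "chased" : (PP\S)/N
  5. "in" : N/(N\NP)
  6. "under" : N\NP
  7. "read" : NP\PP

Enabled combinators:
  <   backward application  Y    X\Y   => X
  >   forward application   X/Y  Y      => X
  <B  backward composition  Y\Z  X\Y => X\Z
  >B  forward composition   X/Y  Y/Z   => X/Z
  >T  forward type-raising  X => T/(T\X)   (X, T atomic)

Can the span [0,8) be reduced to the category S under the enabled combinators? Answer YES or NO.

PP\N PP\(PP\N) NP\PP S\NP (PP\S)/N N/(N\NP) N\NP NP\PP
CKY chart[0,8] = {N/(N\NP), NP, NP/(NP\NP), PP/(PP\NP), S/(S\NP)}; S ∉ chart

NO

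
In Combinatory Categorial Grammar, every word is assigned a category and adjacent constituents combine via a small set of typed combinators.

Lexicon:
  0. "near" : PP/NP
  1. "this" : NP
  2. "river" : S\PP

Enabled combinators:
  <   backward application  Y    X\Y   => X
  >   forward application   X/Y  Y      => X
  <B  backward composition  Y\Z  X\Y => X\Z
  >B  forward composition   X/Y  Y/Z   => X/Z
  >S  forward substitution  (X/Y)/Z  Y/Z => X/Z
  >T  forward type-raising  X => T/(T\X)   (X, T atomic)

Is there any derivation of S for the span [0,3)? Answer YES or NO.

[0,3] S   <
  [0,2] PP   >
    [0,1] "near" : PP/NP
    [1,2] "this" : NP
  [2,3] "river" : S\PP

YES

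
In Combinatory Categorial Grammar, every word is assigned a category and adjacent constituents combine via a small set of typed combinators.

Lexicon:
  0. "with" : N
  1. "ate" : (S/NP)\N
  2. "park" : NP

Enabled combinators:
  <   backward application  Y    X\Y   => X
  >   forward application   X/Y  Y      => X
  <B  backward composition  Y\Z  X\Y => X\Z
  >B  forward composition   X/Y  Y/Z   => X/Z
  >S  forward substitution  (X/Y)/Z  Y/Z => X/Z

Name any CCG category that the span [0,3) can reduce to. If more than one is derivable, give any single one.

S

[0,3] S   >
  [0,2] S/NP   <
    [0,1] "with" : N
    [1,2] "ate" : (S/NP)\N
  [2,3] "park" : NP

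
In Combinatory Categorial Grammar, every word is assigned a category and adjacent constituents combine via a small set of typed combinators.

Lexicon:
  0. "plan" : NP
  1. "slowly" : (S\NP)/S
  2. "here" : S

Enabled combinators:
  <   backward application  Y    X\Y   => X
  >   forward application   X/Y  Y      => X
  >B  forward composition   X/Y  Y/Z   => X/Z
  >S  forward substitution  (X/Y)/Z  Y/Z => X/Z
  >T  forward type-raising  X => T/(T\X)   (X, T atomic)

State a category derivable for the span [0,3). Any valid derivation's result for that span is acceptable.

[0,3] S   >
  [0,1] S/(S\NP)   >T
    [0,1] "plan" : NP
  [1,3] S\NP   >
    [1,2] "slowly" : (S\NP)/S
    [2,3] "here" : S

S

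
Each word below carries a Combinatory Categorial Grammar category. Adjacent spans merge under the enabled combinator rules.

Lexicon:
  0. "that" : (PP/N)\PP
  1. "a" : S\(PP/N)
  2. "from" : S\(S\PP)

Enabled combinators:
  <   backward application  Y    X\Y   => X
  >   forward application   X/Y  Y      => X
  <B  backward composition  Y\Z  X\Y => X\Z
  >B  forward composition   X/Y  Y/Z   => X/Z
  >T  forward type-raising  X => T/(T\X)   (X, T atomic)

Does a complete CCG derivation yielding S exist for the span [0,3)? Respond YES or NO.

YES

[0,3] S   <
  [0,2] S\PP   <B
    [0,1] "that" : (PP/N)\PP
    [1,2] "a" : S\(PP/N)
  [2,3] "from" : S\(S\PP)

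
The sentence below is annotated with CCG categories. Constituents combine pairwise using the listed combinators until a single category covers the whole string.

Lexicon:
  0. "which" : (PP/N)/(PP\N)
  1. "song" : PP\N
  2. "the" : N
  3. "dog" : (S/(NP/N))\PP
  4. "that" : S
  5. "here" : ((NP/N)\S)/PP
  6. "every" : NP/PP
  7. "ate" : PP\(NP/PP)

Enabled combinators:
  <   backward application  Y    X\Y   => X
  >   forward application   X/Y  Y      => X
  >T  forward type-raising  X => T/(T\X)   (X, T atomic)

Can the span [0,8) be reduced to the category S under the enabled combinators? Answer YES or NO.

[0,8] S   >
  [0,4] S/(NP/N)   <
    [0,3] PP   >
      [0,2] PP/N   >
        [0,1] "which" : (PP/N)/(PP\N)
        [1,2] "song" : PP\N
      [2,3] "the" : N
    [3,4] "dog" : (S/(NP/N))\PP
  [4,8] NP/N   <
    [4,5] "that" : S
    [5,8] (NP/N)\S   >
      [5,6] "here" : ((NP/N)\S)/PP
      [6,8] PP   <
        [6,7] "every" : NP/PP
        [7,8] "ate" : PP\(NP/PP)

YES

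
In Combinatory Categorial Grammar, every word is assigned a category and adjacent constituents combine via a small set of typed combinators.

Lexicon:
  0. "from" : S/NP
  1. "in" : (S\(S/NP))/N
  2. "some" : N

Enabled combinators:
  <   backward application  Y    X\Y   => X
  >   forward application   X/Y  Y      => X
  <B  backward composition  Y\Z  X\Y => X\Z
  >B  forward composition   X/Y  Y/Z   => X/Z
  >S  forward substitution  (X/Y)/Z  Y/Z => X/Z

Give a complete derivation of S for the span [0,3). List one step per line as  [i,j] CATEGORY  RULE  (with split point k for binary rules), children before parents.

[0,3] S   <
  [0,1] "from" : S/NP
  [1,3] S\(S/NP)   >
    [1,2] "in" : (S\(S/NP))/N
    [2,3] "some" : N

[0,1] S/NP  lex  "from"
[1,2] (S\(S/NP))/N  lex  "in"
[2,3] N  lex  "some"
[1,3] S\(S/NP)  >  k=2
[0,3] S  <  k=1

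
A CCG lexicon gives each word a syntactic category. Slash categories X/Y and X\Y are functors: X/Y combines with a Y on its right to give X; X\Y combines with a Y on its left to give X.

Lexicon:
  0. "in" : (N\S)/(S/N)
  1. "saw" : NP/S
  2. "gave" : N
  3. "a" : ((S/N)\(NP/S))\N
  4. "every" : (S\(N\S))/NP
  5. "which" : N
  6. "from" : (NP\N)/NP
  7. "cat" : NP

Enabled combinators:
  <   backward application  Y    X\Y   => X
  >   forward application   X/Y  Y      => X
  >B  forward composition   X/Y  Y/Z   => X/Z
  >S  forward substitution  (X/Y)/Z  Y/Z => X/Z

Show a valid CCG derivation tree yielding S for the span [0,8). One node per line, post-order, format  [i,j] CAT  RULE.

[0,8] S   <
  [0,4] N\S   >
    [0,1] "in" : (N\S)/(S/N)
    [1,4] S/N   <
      [1,2] "saw" : NP/S
      [2,4] (S/N)\(NP/S)   <
        [2,3] "gave" : N
        [3,4] "a" : ((S/N)\(NP/S))\N
  [4,8] S\(N\S)   >
    [4,5] "every" : (S\(N\S))/NP
    [5,8] NP   <
      [5,6] "which" : N
      [6,8] NP\N   >
        [6,7] "from" : (NP\N)/NP
        [7,8] "cat" : NP

[0,1] (N\S)/(S/N)  lex  "in"
[1,2] NP/S  lex  "saw"
[2,3] N  lex  "gave"
[3,4] ((S/N)\(NP/S))\N  lex  "a"
[2,4] (S/N)\(NP/S)  <  k=3
[1,4] S/N  <  k=2
[0,4] N\S  >  k=1
[4,5] (S\(N\S))/NP  lex  "every"
[5,6] N  lex  "which"
[6,7] (NP\N)/NP  lex  "from"
[7,8] NP  lex  "cat"
[6,8] NP\N  >  k=7
[5,8] NP  <  k=6
[4,8] S\(N\S)  >  k=5
[0,8] S  <  k=4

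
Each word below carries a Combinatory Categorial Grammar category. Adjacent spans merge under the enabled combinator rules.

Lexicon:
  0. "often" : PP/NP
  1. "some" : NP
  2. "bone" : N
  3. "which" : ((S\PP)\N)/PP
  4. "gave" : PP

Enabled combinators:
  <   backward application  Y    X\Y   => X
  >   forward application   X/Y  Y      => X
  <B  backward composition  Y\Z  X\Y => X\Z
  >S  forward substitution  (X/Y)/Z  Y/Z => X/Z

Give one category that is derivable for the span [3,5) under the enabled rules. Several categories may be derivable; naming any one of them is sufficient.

(S\PP)\N

[0,5] S   <
  [0,2] PP   >
    [0,1] "often" : PP/NP
    [1,2] "some" : NP
  [2,5] S\PP   <
    [2,3] "bone" : N
    [3,5] (S\PP)\N   >
      [3,4] "which" : ((S\PP)\N)/PP
      [4,5] "gave" : PP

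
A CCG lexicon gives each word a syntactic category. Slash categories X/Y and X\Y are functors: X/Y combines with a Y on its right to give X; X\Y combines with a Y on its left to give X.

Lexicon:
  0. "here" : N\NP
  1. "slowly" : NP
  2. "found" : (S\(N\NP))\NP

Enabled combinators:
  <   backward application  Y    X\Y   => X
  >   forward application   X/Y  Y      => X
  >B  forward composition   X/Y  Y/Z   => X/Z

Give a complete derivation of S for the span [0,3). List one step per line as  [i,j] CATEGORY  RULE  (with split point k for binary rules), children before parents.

[0,3] S   <
  [0,1] "here" : N\NP
  [1,3] S\(N\NP)   <
    [1,2] "slowly" : NP
    [2,3] "found" : (S\(N\NP))\NP

[0,1] N\NP  lex  "here"
[1,2] NP  lex  "slowly"
[2,3] (S\(N\NP))\NP  lex  "found"
[1,3] S\(N\NP)  <  k=2
[0,3] S  <  k=1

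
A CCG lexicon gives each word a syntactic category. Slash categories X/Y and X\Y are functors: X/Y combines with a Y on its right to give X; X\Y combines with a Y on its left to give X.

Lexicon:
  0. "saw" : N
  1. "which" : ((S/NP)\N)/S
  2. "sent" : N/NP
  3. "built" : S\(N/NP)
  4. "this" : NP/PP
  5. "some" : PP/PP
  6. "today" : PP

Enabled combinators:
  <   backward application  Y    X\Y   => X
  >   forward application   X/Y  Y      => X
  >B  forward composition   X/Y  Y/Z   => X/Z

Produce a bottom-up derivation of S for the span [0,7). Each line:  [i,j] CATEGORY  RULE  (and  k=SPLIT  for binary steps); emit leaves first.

[0,7] S   >
  [0,4] S/NP   <
    [0,1] "saw" : N
    [1,4] (S/NP)\N   >
      [1,2] "which" : ((S/NP)\N)/S
      [2,4] S   <
        [2,3] "sent" : N/NP
        [3,4] "built" : S\(N/NP)
  [4,7] NP   >
    [4,6] NP/PP   >B
      [4,5] "this" : NP/PP
      [5,6] "some" : PP/PP
    [6,7] "today" : PP

[0,1] N  lex  "saw"
[1,2] ((S/NP)\N)/S  lex  "which"
[2,3] N/NP  lex  "sent"
[3,4] S\(N/NP)  lex  "built"
[2,4] S  <  k=3
[1,4] (S/NP)\N  >  k=2
[0,4] S/NP  <  k=1
[4,5] NP/PP  lex  "this"
[5,6] PP/PP  lex  "some"
[4,6] NP/PP  >B  k=5
[6,7] PP  lex  "today"
[4,7] NP  >  k=6
[0,7] S  >  k=4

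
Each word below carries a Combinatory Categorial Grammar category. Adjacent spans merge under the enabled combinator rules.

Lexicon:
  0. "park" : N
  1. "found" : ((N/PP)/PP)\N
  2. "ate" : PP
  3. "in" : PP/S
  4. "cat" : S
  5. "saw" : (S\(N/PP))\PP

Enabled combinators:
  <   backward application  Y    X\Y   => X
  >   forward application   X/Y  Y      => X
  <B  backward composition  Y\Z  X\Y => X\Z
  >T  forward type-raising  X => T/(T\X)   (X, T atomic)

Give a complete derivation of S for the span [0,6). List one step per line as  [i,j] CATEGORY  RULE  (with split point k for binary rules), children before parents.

[0,6] S   <
  [0,3] N/PP   >
    [0,2] (N/PP)/PP   <
      [0,1] "park" : N
      [1,2] "found" : ((N/PP)/PP)\N
    [2,3] "ate" : PP
  [3,6] S\(N/PP)   <
    [3,5] PP   >
      [3,4] "in" : PP/S
      [4,5] "cat" : S
    [5,6] "saw" : (S\(N/PP))\PP

[0,1] N  lex  "park"
[1,2] ((N/PP)/PP)\N  lex  "found"
[0,2] (N/PP)/PP  <  k=1
[2,3] PP  lex  "ate"
[0,3] N/PP  >  k=2
[3,4] PP/S  lex  "in"
[4,5] S  lex  "cat"
[3,5] PP  >  k=4
[5,6] (S\(N/PP))\PP  lex  "saw"
[3,6] S\(N/PP)  <  k=5
[0,6] S  <  k=3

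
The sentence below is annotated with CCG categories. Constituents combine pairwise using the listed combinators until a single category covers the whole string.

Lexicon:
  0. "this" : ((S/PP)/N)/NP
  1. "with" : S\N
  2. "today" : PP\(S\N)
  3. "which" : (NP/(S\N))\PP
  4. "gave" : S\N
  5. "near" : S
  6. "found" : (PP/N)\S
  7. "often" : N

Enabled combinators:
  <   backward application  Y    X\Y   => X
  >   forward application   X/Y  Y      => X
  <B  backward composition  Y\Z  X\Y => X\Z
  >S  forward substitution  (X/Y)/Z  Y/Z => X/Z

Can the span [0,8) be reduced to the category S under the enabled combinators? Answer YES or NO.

YES

[0,8] S   >
  [0,7] S/N   >S
    [0,5] (S/PP)/N   >
      [0,1] "this" : ((S/PP)/N)/NP
      [1,5] NP   >
        [1,4] NP/(S\N)   <
          [1,3] PP   <
            [1,2] "with" : S\N
            [2,3] "today" : PP\(S\N)
          [3,4] "which" : (NP/(S\N))\PP
        [4,5] "gave" : S\N
    [5,7] PP/N   <
      [5,6] "near" : S
      [6,7] "found" : (PP/N)\S
  [7,8] "often" : N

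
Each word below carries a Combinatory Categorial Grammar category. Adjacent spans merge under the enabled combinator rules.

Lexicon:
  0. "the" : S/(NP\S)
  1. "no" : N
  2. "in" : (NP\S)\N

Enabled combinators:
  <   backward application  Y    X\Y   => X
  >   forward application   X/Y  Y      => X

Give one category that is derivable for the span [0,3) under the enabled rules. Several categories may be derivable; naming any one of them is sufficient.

S

[0,3] S   >
  [0,1] "the" : S/(NP\S)
  [1,3] NP\S   <
    [1,2] "no" : N
    [2,3] "in" : (NP\S)\N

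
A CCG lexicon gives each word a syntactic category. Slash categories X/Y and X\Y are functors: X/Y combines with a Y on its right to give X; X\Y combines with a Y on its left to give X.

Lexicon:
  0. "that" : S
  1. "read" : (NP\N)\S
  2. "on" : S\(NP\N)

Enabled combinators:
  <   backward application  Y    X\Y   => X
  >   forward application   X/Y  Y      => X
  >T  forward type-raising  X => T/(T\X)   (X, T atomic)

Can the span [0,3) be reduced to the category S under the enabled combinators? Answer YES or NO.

[0,3] S   <
  [0,2] NP\N   <
    [0,1] "that" : S
    [1,2] "read" : (NP\N)\S
  [2,3] "on" : S\(NP\N)

YES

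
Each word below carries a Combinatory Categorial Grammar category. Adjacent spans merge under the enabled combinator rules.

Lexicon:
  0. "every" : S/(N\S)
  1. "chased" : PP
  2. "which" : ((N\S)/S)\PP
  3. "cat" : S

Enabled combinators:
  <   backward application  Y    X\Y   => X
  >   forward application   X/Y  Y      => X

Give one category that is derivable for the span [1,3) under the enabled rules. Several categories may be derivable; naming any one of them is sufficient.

(N\S)/S

[0,4] S   >
  [0,1] "every" : S/(N\S)
  [1,4] N\S   >
    [1,3] (N\S)/S   <
      [1,2] "chased" : PP
      [2,3] "which" : ((N\S)/S)\PP
    [3,4] "cat" : S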